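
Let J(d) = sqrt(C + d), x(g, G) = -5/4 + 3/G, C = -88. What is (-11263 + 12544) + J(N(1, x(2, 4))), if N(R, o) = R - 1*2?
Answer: 1281 + I*sqrt(89) ≈ 1281.0 + 9.434*I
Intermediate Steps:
x(g, G) = -5/4 + 3/G (x(g, G) = -5*1/4 + 3/G = -5/4 + 3/G)
N(R, o) = -2 + R (N(R, o) = R - 2 = -2 + R)
J(d) = sqrt(-88 + d)
(-11263 + 12544) + J(N(1, x(2, 4))) = (-11263 + 12544) + sqrt(-88 + (-2 + 1)) = 1281 + sqrt(-88 - 1) = 1281 + sqrt(-89) = 1281 + I*sqrt(89)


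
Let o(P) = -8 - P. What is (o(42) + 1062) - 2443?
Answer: -1431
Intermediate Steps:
(o(42) + 1062) - 2443 = ((-8 - 1*42) + 1062) - 2443 = ((-8 - 42) + 1062) - 2443 = (-50 + 1062) - 2443 = 1012 - 2443 = -1431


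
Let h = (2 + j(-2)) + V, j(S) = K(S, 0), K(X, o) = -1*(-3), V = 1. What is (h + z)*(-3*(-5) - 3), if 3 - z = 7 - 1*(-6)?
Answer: -48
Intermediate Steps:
K(X, o) = 3
j(S) = 3
h = 6 (h = (2 + 3) + 1 = 5 + 1 = 6)
z = -10 (z = 3 - (7 - 1*(-6)) = 3 - (7 + 6) = 3 - 1*13 = 3 - 13 = -10)
(h + z)*(-3*(-5) - 3) = (6 - 10)*(-3*(-5) - 3) = -4*(15 - 3) = -4*12 = -48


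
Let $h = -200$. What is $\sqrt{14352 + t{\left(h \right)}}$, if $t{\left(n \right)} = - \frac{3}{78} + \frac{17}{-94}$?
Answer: $\frac{\sqrt{5357821118}}{611} \approx 119.8$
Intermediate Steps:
$t{\left(n \right)} = - \frac{134}{611}$ ($t{\left(n \right)} = \left(-3\right) \frac{1}{78} + 17 \left(- \frac{1}{94}\right) = - \frac{1}{26} - \frac{17}{94} = - \frac{134}{611}$)
$\sqrt{14352 + t{\left(h \right)}} = \sqrt{14352 - \frac{134}{611}} = \sqrt{\frac{8768938}{611}} = \frac{\sqrt{5357821118}}{611}$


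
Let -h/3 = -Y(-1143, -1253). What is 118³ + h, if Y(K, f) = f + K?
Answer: 1635844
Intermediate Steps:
Y(K, f) = K + f
h = -7188 (h = -(-3)*(-1143 - 1253) = -(-3)*(-2396) = -3*2396 = -7188)
118³ + h = 118³ - 7188 = 1643032 - 7188 = 1635844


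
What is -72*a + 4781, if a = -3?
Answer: 4997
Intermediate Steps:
-72*a + 4781 = -72*(-3) + 4781 = 216 + 4781 = 4997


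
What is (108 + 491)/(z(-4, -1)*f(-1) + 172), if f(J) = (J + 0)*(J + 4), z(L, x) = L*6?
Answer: 599/244 ≈ 2.4549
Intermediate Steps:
z(L, x) = 6*L
f(J) = J*(4 + J)
(108 + 491)/(z(-4, -1)*f(-1) + 172) = (108 + 491)/((6*(-4))*(-(4 - 1)) + 172) = 599/(-(-24)*3 + 172) = 599/(-24*(-3) + 172) = 599/(72 + 172) = 599/244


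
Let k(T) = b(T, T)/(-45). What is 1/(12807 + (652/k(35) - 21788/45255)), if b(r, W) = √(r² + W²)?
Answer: 26227942409235/335169037435133809 + 858410869050*√2/335169037435133809 ≈ 8.1875e-5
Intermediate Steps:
b(r, W) = √(W² + r²)
k(T) = -√2*√(T²)/45 (k(T) = √(T² + T²)/(-45) = √(2*T²)*(-1/45) = (√2*√(T²))*(-1/45) = -√2*√(T²)/45)
1/(12807 + (652/k(35) - 21788/45255)) = 1/(12807 + (652/((-√2*√(35²)/45)) - 21788/45255)) = 1/(12807 + (652/((-√2*√1225/45)) - 21788*1/45255)) = 1/(12807 + (652/((-1/45*√2*35)) - 21788/45255)) = 1/(12807 + (652/((-7*√2/9)) - 21788/45255)) = 1/(12807 + (652*(-9*√2/14) - 21788/45255)) = 1/(12807 + (-2934*√2/7 - 21788/45255)) = 1/(12807 + (-21788/45255 - 2934*√2/7)) = 1/(579558997/45255 - 2934*√2/7)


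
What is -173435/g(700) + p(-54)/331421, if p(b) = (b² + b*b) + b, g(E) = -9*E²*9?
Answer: 57361764227/2630819898000 ≈ 0.021804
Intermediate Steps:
g(E) = -81*E² (g(E) = -9*E²*9 = -81*E²)
p(b) = b + 2*b² (p(b) = (b² + b²) + b = 2*b² + b = b + 2*b²)
-173435/g(700) + p(-54)/331421 = -173435/((-81*700²)) - 54*(1 + 2*(-54))/331421 = -173435/((-81*490000)) - 54*(1 - 108)*(1/331421) = -173435/(-39690000) - 54*(-107)*(1/331421) = -173435*(-1/39690000) + 5778*(1/331421) = 34687/7938000 + 5778/331421 = 57361764227/2630819898000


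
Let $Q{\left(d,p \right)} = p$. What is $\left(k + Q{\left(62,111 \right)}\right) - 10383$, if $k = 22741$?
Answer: $12469$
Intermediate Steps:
$\left(k + Q{\left(62,111 \right)}\right) - 10383 = \left(22741 + 111\right) - 10383 = 22852 - 10383 = 12469$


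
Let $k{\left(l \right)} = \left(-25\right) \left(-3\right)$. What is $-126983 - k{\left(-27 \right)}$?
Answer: $-127058$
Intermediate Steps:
$k{\left(l \right)} = 75$
$-126983 - k{\left(-27 \right)} = -126983 - 75 = -127058$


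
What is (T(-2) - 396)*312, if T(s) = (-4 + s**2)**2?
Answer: -123552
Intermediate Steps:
(T(-2) - 396)*312 = ((-4 + (-2)**2)**2 - 396)*312 = ((-4 + 4)**2 - 396)*312 = (0**2 - 396)*312 = (0 - 396)*312 = -396*312 = -123552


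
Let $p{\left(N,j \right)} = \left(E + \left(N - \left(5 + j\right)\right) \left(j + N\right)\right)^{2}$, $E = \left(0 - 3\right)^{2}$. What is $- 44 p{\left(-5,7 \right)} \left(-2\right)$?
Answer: $55000$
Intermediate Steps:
$E = 9$ ($E = \left(-3\right)^{2} = 9$)
$p{\left(N,j \right)} = \left(9 + \left(N + j\right) \left(-5 + N - j\right)\right)^{2}$ ($p{\left(N,j \right)} = \left(9 + \left(N - \left(5 + j\right)\right) \left(j + N\right)\right)^{2} = \left(9 + \left(-5 + N - j\right) \left(N + j\right)\right)^{2} = \left(9 + \left(N + j\right) \left(-5 + N - j\right)\right)^{2}$)
$- 44 p{\left(-5,7 \right)} \left(-2\right) = - 44 \left(-9 + 7^{2} - \left(-5\right)^{2} + 5 \left(-5\right) + 5 \cdot 7\right)^{2} \left(-2\right) = - 44 \left(-9 + 49 - 25 - 25 + 35\right)^{2} \left(-2\right) = - 44 \cdot 25^{2} \left(-2\right) = \left(-44\right) 625 \left(-2\right) = \left(-27500\right) \left(-2\right) = 55000$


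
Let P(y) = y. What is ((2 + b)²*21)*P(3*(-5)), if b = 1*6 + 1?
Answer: -25515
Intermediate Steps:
b = 7 (b = 6 + 1 = 7)
((2 + b)²*21)*P(3*(-5)) = ((2 + 7)²*21)*(3*(-5)) = (9²*21)*(-15) = (81*21)*(-15) = 1701*(-15) = -25515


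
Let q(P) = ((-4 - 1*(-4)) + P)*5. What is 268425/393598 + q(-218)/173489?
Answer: 46139763005/68284923422 ≈ 0.67569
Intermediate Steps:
q(P) = 5*P (q(P) = ((-4 + 4) + P)*5 = (0 + P)*5 = P*5 = 5*P)
268425/393598 + q(-218)/173489 = 268425/393598 + (5*(-218))/173489 = 268425*(1/393598) - 1090*1/173489 = 268425/393598 - 1090/173489 = 46139763005/68284923422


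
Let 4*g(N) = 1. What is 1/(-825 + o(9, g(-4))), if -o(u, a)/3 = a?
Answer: -4/3303 ≈ -0.0012110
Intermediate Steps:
g(N) = ¼ (g(N) = (¼)*1 = ¼)
o(u, a) = -3*a
1/(-825 + o(9, g(-4))) = 1/(-825 - 3*¼) = 1/(-825 - ¾) = 1/(-3303/4) = -4/3303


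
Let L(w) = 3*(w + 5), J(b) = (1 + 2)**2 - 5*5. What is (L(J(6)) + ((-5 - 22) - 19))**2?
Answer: 6241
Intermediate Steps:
J(b) = -16 (J(b) = 3**2 - 25 = 9 - 25 = -16)
L(w) = 15 + 3*w (L(w) = 3*(5 + w) = 15 + 3*w)
(L(J(6)) + ((-5 - 22) - 19))**2 = ((15 + 3*(-16)) + ((-5 - 22) - 19))**2 = ((15 - 48) + (-27 - 19))**2 = (-33 - 46)**2 = (-79)**2 = 6241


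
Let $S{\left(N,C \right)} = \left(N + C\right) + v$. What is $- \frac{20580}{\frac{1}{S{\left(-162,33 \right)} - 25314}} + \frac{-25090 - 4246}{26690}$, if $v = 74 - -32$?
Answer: $\frac{6958556199032}{13345} \approx 5.2144 \cdot 10^{8}$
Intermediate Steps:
$v = 106$ ($v = 74 + 32 = 106$)
$S{\left(N,C \right)} = 106 + C + N$ ($S{\left(N,C \right)} = \left(N + C\right) + 106 = \left(C + N\right) + 106 = 106 + C + N$)
$- \frac{20580}{\frac{1}{S{\left(-162,33 \right)} - 25314}} + \frac{-25090 - 4246}{26690} = - \frac{20580}{\frac{1}{\left(106 + 33 - 162\right) - 25314}} + \frac{-25090 - 4246}{26690} = - \frac{20580}{\frac{1}{-23 - 25314}} + \left(-25090 - 4246\right) \frac{1}{26690} = - \frac{20580}{\frac{1}{-25337}} - \frac{14668}{13345} = - \frac{20580}{- \frac{1}{25337}} - \frac{14668}{13345} = \left(-20580\right) \left(-25337\right) - \frac{14668}{13345} = 521435460 - \frac{14668}{13345} = \frac{6958556199032}{13345}$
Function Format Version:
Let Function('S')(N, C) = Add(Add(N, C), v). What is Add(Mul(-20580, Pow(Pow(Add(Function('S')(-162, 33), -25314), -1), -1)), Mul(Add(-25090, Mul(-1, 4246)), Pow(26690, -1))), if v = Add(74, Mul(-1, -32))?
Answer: Rational(6958556199032, 13345) ≈ 5.2144e+8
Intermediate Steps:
v = 106 (v = Add(74, 32) = 106)
Function('S')(N, C) = Add(106, C, N) (Function('S')(N, C) = Add(Add(N, C), 106) = Add(Add(C, N), 106) = Add(106, C, N))
Add(Mul(-20580, Pow(Pow(Add(Function('S')(-162, 33), -25314), -1), -1)), Mul(Add(-25090, Mul(-1, 4246)), Pow(26690, -1))) = Add(Mul(-20580, Pow(Pow(Add(Add(106, 33, -162), -25314), -1), -1)), Mul(Add(-25090, Mul(-1, 4246)), Pow(26690, -1))) = Add(Mul(-20580, Pow(Pow(Add(-23, -25314), -1), -1)), Mul(Add(-25090, -4246), Rational(1, 26690))) = Add(Mul(-20580, Pow(Pow(-25337, -1), -1)), Mul(-29336, Rational(1, 26690))) = Add(Mul(-20580, Pow(Rational(-1, 25337), -1)), Rational(-14668, 13345)) = Add(Mul(-20580, -25337), Rational(-14668, 13345)) = Add(521435460, Rational(-14668, 13345)) = Rational(6958556199032, 13345)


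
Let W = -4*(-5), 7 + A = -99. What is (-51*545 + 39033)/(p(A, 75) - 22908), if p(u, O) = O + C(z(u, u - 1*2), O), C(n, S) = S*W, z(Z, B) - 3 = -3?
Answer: -3746/7111 ≈ -0.52679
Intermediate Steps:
A = -106 (A = -7 - 99 = -106)
W = 20
z(Z, B) = 0 (z(Z, B) = 3 - 3 = 0)
C(n, S) = 20*S (C(n, S) = S*20 = 20*S)
p(u, O) = 21*O (p(u, O) = O + 20*O = 21*O)
(-51*545 + 39033)/(p(A, 75) - 22908) = (-51*545 + 39033)/(21*75 - 22908) = (-27795 + 39033)/(1575 - 22908) = 11238/(-21333) = 11238*(-1/21333) = -3746/7111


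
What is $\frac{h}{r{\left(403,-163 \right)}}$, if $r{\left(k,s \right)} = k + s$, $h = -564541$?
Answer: $- \frac{564541}{240} \approx -2352.3$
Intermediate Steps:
$\frac{h}{r{\left(403,-163 \right)}} = - \frac{564541}{403 - 163} = - \frac{564541}{240}$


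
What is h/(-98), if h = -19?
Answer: 19/98 ≈ 0.19388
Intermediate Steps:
h/(-98) = -19/(-98) = -19*(-1/98) = 19/98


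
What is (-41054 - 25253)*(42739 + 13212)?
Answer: -3709942957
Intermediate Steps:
(-41054 - 25253)*(42739 + 13212) = -66307*55951 = -3709942957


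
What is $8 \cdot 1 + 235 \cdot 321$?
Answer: $75443$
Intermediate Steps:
$8 \cdot 1 + 235 \cdot 321 = 8 + 75435 = 75443$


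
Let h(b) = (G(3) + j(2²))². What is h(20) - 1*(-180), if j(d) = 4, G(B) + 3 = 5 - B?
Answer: 189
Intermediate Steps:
G(B) = 2 - B (G(B) = -3 + (5 - B) = 2 - B)
h(b) = 9 (h(b) = ((2 - 1*3) + 4)² = ((2 - 3) + 4)² = (-1 + 4)² = 3² = 9)
h(20) - 1*(-180) = 9 - 1*(-180) = 9 + 180 = 189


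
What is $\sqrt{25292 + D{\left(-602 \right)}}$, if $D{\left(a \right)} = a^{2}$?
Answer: $4 \sqrt{24231} \approx 622.65$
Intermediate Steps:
$\sqrt{25292 + D{\left(-602 \right)}} = \sqrt{25292 + \left(-602\right)^{2}} = \sqrt{25292 + 362404} = \sqrt{387696} = 4 \sqrt{24231}$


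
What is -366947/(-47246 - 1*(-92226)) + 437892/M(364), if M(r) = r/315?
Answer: 17044579153/44980 ≈ 3.7894e+5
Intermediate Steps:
M(r) = r/315 (M(r) = r*(1/315) = r/315)
-366947/(-47246 - 1*(-92226)) + 437892/M(364) = -366947/(-47246 - 1*(-92226)) + 437892/(((1/315)*364)) = -366947/(-47246 + 92226) + 437892/(52/45) = -366947/44980 + 437892*(45/52) = -366947*1/44980 + 378945 = -366947/44980 + 378945 = 17044579153/44980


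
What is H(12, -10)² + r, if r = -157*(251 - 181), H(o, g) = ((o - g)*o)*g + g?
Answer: 7011510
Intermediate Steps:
H(o, g) = g + g*o*(o - g) (H(o, g) = (o*(o - g))*g + g = g*o*(o - g) + g = g + g*o*(o - g))
r = -10990 (r = -157*70 = -10990)
H(12, -10)² + r = (-10*(1 + 12² - 1*(-10)*12))² - 10990 = (-10*(1 + 144 + 120))² - 10990 = (-10*265)² - 10990 = (-2650)² - 10990 = 7022500 - 10990 = 7011510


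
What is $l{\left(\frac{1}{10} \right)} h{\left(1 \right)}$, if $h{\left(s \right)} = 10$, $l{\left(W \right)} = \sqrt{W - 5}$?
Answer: $7 i \sqrt{10} \approx 22.136 i$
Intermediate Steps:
$l{\left(W \right)} = \sqrt{-5 + W}$
$l{\left(\frac{1}{10} \right)} h{\left(1 \right)} = \sqrt{-5 + \frac{1}{10}} \cdot 10 = \sqrt{- \frac{49}{10}} \cdot 10 = \frac{7 i \sqrt{10}}{10} \cdot 10 = 7 i \sqrt{10}$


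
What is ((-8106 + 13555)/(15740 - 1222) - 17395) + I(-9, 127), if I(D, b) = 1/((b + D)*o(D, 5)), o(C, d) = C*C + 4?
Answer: -37248936034/2141405 ≈ -17395.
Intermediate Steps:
o(C, d) = 4 + C² (o(C, d) = C² + 4 = 4 + C²)
I(D, b) = 1/((4 + D²)*(D + b)) (I(D, b) = 1/((b + D)*(4 + D²)) = 1/((D + b)*(4 + D²)) = 1/((4 + D²)*(D + b)))
((-8106 + 13555)/(15740 - 1222) - 17395) + I(-9, 127) = ((-8106 + 13555)/(15740 - 1222) - 17395) + 1/((4 + (-9)²)*(-9 + 127)) = (5449/14518 - 17395) + 1/((4 + 81)*118) = (5449*(1/14518) - 17395) + (1/118)/85 = (5449/14518 - 17395) + (1/85)*(1/118) = -252535161/14518 + 1/10030 = -37248936034/2141405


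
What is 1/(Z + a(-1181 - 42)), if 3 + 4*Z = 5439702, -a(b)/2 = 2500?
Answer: 4/5419699 ≈ 7.3805e-7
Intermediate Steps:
a(b) = -5000 (a(b) = -2*2500 = -5000)
Z = 5439699/4 (Z = -¾ + (¼)*5439702 = -¾ + 2719851/2 = 5439699/4 ≈ 1.3599e+6)
1/(Z + a(-1181 - 42)) = 1/(5439699/4 - 5000) = 1/(5419699/4) = 4/5419699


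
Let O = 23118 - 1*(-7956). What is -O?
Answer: -31074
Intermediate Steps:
O = 31074 (O = 23118 + 7956 = 31074)
-O = -1*31074 = -31074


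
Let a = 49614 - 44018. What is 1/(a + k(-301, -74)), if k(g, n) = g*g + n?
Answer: 1/96123 ≈ 1.0403e-5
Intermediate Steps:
k(g, n) = n + g**2 (k(g, n) = g**2 + n = n + g**2)
a = 5596
1/(a + k(-301, -74)) = 1/(5596 + (-74 + (-301)**2)) = 1/(5596 + (-74 + 90601)) = 1/(5596 + 90527) = 1/96123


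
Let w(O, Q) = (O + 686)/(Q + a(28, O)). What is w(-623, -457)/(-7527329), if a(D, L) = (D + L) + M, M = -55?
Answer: 7/925861467 ≈ 7.5605e-9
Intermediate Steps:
a(D, L) = -55 + D + L (a(D, L) = (D + L) - 55 = -55 + D + L)
w(O, Q) = (686 + O)/(-27 + O + Q) (w(O, Q) = (O + 686)/(Q + (-55 + 28 + O)) = (686 + O)/(Q + (-27 + O)) = (686 + O)/(-27 + O + Q))
w(-623, -457)/(-7527329) = ((686 - 623)/(-27 - 623 - 457))/(-7527329) = (63/(-1107))*(-1/7527329) = -1/1107*63*(-1/7527329) = -7/123*(-1/7527329) = 7/925861467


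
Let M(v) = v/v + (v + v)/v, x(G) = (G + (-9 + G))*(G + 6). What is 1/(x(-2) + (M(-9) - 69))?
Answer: -1/118 ≈ -0.0084746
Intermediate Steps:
x(G) = (-9 + 2*G)*(6 + G)
M(v) = 3 (M(v) = 1 + (2*v)/v = 1 + 2 = 3)
1/(x(-2) + (M(-9) - 69)) = 1/((-54 + 2*(-2)² + 3*(-2)) + (3 - 69)) = 1/((-54 + 2*4 - 6) - 66) = 1/((-54 + 8 - 6) - 66) = 1/(-52 - 66) = 1/(-118) = -1/118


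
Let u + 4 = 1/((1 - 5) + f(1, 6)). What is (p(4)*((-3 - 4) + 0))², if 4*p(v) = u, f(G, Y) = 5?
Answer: 441/16 ≈ 27.563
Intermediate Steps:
u = -3 (u = -4 + 1/((1 - 5) + 5) = -4 + 1/(-4 + 5) = -4 + 1/1 = -4 + 1 = -3)
p(v) = -¾ (p(v) = (¼)*(-3) = -¾)
(p(4)*((-3 - 4) + 0))² = (-3*((-3 - 4) + 0)/4)² = (-3*(-7 + 0)/4)² = (-¾*(-7))² = (21/4)² = 441/16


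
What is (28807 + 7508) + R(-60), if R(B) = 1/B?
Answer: 2178899/60 ≈ 36315.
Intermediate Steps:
(28807 + 7508) + R(-60) = (28807 + 7508) + 1/(-60) = 36315 - 1/60 = 2178899/60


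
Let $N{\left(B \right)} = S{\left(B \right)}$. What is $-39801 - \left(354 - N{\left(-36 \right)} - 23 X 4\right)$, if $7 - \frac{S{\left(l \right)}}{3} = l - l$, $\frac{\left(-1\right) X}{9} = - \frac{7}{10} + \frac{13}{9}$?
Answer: $- \frac{203752}{5} \approx -40750.0$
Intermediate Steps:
$X = - \frac{67}{10}$ ($X = - 9 \left(- \frac{7}{10} + \frac{13}{9}\right) = \left(-9\right) \frac{67}{90} = - \frac{67}{10} \approx -6.7$)
$S{\left(l \right)} = 21$ ($S{\left(l \right)} = 21 - 3 \left(l - l\right) = 21 - 0 = 21 + 0 = 21$)
$N{\left(B \right)} = 21$
$-39801 - \left(354 - N{\left(-36 \right)} - 23 X 4\right) = -39801 + \left(\left(23 \left(- \frac{67}{10}\right) 4 + 21\right) - 354\right) = -39801 + \left(\left(\left(- \frac{1541}{10}\right) 4 + 21\right) - 354\right) = -39801 + \left(\left(- \frac{3082}{5} + 21\right) - 354\right) = -39801 - \frac{4747}{5} = - \frac{203752}{5}$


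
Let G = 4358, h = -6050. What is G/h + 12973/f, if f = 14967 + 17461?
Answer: -259647/810700 ≈ -0.32028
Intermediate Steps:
f = 32428
G/h + 12973/f = 4358/(-6050) + 12973/32428 = 4358*(-1/6050) + 12973*(1/32428) = -2179/3025 + 12973/32428 = -259647/810700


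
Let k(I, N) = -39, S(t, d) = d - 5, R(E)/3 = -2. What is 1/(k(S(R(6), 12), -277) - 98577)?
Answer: -1/98616 ≈ -1.0140e-5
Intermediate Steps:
R(E) = -6 (R(E) = 3*(-2) = -6)
S(t, d) = -5 + d
1/(k(S(R(6), 12), -277) - 98577) = 1/(-39 - 98577) = 1/(-98616) = -1/98616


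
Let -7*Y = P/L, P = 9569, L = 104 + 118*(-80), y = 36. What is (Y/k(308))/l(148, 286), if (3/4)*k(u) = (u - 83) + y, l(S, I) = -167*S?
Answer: -1367/80300504448 ≈ -1.7024e-8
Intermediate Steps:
L = -9336 (L = 104 - 9440 = -9336)
k(u) = -188/3 + 4*u/3 (k(u) = 4*((u - 83) + 36)/3 = 4*((-83 + u) + 36)/3 = 4*(-47 + u)/3 = -188/3 + 4*u/3)
Y = 1367/9336 (Y = -1367/(-9336) = -1367*(-1)/9336 = -⅐*(-9569/9336) = 1367/9336 ≈ 0.14642)
(Y/k(308))/l(148, 286) = (1367/(9336*(-188/3 + (4/3)*308)))/((-167*148)) = (1367/(9336*(-188/3 + 1232/3)))/(-24716) = ((1367/9336)/348)*(-1/24716) = ((1367/9336)*(1/348))*(-1/24716) = (1367/3248928)*(-1/24716) = -1367/80300504448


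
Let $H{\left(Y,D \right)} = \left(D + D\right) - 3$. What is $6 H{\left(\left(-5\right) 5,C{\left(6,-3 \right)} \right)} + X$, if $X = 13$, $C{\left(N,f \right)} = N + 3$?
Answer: $103$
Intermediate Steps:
$C{\left(N,f \right)} = 3 + N$
$H{\left(Y,D \right)} = -3 + 2 D$ ($H{\left(Y,D \right)} = 2 D - 3 = -3 + 2 D$)
$6 H{\left(\left(-5\right) 5,C{\left(6,-3 \right)} \right)} + X = 6 \left(-3 + 2 \left(3 + 6\right)\right) + 13 = 6 \left(-3 + 2 \cdot 9\right) + 13 = 6 \left(-3 + 18\right) + 13 = 6 \cdot 15 + 13 = 90 + 13 = 103$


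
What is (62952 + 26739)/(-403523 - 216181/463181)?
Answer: -41543167071/186904402844 ≈ -0.22227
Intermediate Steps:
(62952 + 26739)/(-403523 - 216181/463181) = 89691/(-403523 - 216181*1/463181) = 89691/(-403523 - 216181/463181) = 89691/(-186904402844/463181) = 89691*(-463181/186904402844) = -41543167071/186904402844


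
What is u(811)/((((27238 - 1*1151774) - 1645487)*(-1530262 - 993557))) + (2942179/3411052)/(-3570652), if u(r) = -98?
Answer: -20570074910367085415/85148587128819628684629648 ≈ -2.4158e-7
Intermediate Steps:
u(811)/((((27238 - 1*1151774) - 1645487)*(-1530262 - 993557))) + (2942179/3411052)/(-3570652) = -98*1/((-1530262 - 993557)*((27238 - 1*1151774) - 1645487)) + (2942179/3411052)/(-3570652) = -98*(-1/(2523819*((27238 - 1151774) - 1645487))) + (2942179*(1/3411052))*(-1/3570652) = -98*(-1/(2523819*(-1124536 - 1645487))) + (2942179/3411052)*(-1/3570652) = -98/((-2770023*(-2523819))) - 2942179/12179679645904 = -98/6991036677837 - 2942179/12179679645904 = -20570074910367085415/85148587128819628684629648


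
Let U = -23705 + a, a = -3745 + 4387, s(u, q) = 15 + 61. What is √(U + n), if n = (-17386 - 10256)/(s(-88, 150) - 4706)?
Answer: 32*I*√120671690/2315 ≈ 151.85*I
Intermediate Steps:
s(u, q) = 76
a = 642
U = -23063 (U = -23705 + 642 = -23063)
n = 13821/2315 (n = (-17386 - 10256)/(76 - 4706) = -27642/(-4630) = -27642*(-1/4630) = 13821/2315 ≈ 5.9702)
√(U + n) = √(-23063 + 13821/2315) = √(-53377024/2315) = 32*I*√120671690/2315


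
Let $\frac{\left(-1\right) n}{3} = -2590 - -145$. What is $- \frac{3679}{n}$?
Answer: $- \frac{3679}{7335} \approx -0.50157$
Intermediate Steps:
$n = 7335$ ($n = - 3 \left(-2590 - -145\right) = - 3 \left(-2590 + 145\right) = \left(-3\right) \left(-2445\right) = 7335$)
$- \frac{3679}{n} = - \frac{3679}{7335}$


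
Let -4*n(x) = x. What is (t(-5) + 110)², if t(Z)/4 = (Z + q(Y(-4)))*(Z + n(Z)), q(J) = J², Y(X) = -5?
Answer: 36100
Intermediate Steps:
n(x) = -x/4
t(Z) = 3*Z*(25 + Z) (t(Z) = 4*((Z + (-5)²)*(Z - Z/4)) = 4*((Z + 25)*(3*Z/4)) = 4*((25 + Z)*(3*Z/4)) = 4*(3*Z*(25 + Z)/4) = 3*Z*(25 + Z))
(t(-5) + 110)² = (3*(-5)*(25 - 5) + 110)² = (3*(-5)*20 + 110)² = (-300 + 110)² = (-190)² = 36100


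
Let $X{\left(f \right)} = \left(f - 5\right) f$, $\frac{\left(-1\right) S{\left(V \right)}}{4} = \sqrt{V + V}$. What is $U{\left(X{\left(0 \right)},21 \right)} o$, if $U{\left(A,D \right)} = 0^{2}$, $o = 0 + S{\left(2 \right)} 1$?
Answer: $0$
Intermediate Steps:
$S{\left(V \right)} = - 4 \sqrt{2} \sqrt{V}$ ($S{\left(V \right)} = - 4 \sqrt{V + V} = - 4 \sqrt{2 V} = - 4 \sqrt{2} \sqrt{V}$)
$X{\left(f \right)} = f \left(-5 + f\right)$ ($X{\left(f \right)} = \left(f - 5\right) f = \left(-5 + f\right) f = f \left(-5 + f\right)$)
$o = -8$ ($o = 0 + - 4 \sqrt{2} \sqrt{2} \cdot 1 = 0 - 8 = -8$)
$U{\left(A,D \right)} = 0$
$U{\left(X{\left(0 \right)},21 \right)} o = 0 \left(-8\right) = 0$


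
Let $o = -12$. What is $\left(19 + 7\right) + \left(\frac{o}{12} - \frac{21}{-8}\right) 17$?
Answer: $\frac{429}{8} \approx 53.625$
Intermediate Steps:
$\left(19 + 7\right) + \left(\frac{o}{12} - \frac{21}{-8}\right) 17 = \left(19 + 7\right) + \left(- \frac{12}{12} - \frac{21}{-8}\right) 17 = 26 + \left(\left(-12\right) \frac{1}{12} - - \frac{21}{8}\right) 17 = 26 + \left(-1 + \frac{21}{8}\right) 17 = 26 + \frac{13}{8} \cdot 17 = 26 + \frac{221}{8} = \frac{429}{8}$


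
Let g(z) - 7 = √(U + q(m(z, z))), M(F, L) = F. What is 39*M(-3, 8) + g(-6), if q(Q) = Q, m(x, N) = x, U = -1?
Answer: -110 + I*√7 ≈ -110.0 + 2.6458*I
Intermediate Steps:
g(z) = 7 + √(-1 + z)
39*M(-3, 8) + g(-6) = 39*(-3) + (7 + √(-1 - 6)) = -117 + (7 + √(-7)) = -117 + (7 + I*√7) = -110 + I*√7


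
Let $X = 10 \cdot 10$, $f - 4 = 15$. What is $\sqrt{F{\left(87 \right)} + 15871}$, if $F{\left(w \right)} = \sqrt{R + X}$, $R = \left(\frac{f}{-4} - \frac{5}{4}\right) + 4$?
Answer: $\sqrt{15871 + 7 \sqrt{2}} \approx 126.02$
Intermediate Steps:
$f = 19$ ($f = 4 + 15 = 19$)
$X = 100$
$R = -2$ ($R = \left(\frac{19}{-4} - \frac{5}{4}\right) + 4 = \left(19 \left(- \frac{1}{4}\right) - \frac{5}{4}\right) + 4 = \left(- \frac{19}{4} - \frac{5}{4}\right) + 4 = -6 + 4 = -2$)
$F{\left(w \right)} = 7 \sqrt{2}$ ($F{\left(w \right)} = \sqrt{-2 + 100} = \sqrt{98} = 7 \sqrt{2}$)
$\sqrt{F{\left(87 \right)} + 15871} = \sqrt{7 \sqrt{2} + 15871} = \sqrt{15871 + 7 \sqrt{2}}$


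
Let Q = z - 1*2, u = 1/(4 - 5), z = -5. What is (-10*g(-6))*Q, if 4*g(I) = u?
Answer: -35/2 ≈ -17.500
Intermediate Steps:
u = -1 (u = 1/(-1) = -1)
g(I) = -1/4 (g(I) = (1/4)*(-1) = -1/4)
Q = -7 (Q = -5 - 1*2 = -5 - 2 = -7)
(-10*g(-6))*Q = -10*(-1/4)*(-7) = (5/2)*(-7) = -35/2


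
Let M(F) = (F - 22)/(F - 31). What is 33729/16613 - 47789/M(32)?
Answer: -793581367/166130 ≈ -4776.9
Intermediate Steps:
M(F) = (-22 + F)/(-31 + F)
33729/16613 - 47789/M(32) = 33729/16613 - 47789*(-31 + 32)/(-22 + 32) = 33729*(1/16613) - 47789/(10/1) = 33729/16613 - 47789/(1*10) = 33729/16613 - 47789/10 = -793581367/166130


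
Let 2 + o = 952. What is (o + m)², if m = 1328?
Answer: 5189284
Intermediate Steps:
o = 950 (o = -2 + 952 = 950)
(o + m)² = (950 + 1328)² = 2278² = 5189284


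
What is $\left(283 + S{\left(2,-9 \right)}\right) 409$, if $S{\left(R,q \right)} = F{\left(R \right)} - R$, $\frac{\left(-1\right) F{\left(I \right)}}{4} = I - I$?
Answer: $114929$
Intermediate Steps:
$F{\left(I \right)} = 0$ ($F{\left(I \right)} = - 4 \left(I - I\right) = \left(-4\right) 0 = 0$)
$S{\left(R,q \right)} = - R$ ($S{\left(R,q \right)} = 0 - R = - R$)
$\left(283 + S{\left(2,-9 \right)}\right) 409 = \left(283 - 2\right) 409 = 281 \cdot 409 = 114929$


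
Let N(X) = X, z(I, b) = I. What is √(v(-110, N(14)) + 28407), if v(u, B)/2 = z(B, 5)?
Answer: 11*√235 ≈ 168.63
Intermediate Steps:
v(u, B) = 2*B
√(v(-110, N(14)) + 28407) = √(2*14 + 28407) = √(28 + 28407) = √28435 = 11*√235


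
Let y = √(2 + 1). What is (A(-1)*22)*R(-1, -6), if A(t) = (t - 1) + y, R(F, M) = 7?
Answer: -308 + 154*√3 ≈ -41.264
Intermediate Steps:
y = √3 ≈ 1.7320
A(t) = -1 + t + √3 (A(t) = (t - 1) + √3 = (-1 + t) + √3 = -1 + t + √3)
(A(-1)*22)*R(-1, -6) = ((-1 - 1 + √3)*22)*7 = ((-2 + √3)*22)*7 = (-44 + 22*√3)*7 = -308 + 154*√3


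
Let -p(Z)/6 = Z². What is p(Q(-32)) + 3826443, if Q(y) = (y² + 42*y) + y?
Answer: 3083019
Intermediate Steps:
Q(y) = y² + 43*y
p(Z) = -6*Z²
p(Q(-32)) + 3826443 = -6*1024*(43 - 32)² + 3826443 = -6*(-32*11)² + 3826443 = -6*(-352)² + 3826443 = -6*123904 + 3826443 = -743424 + 3826443 = 3083019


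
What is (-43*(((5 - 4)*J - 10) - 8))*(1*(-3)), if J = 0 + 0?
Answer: -2322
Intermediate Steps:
J = 0
(-43*(((5 - 4)*J - 10) - 8))*(1*(-3)) = (-43*(((5 - 4)*0 - 10) - 8))*(1*(-3)) = -43*((1*0 - 10) - 8)*(-3) = -43*((0 - 10) - 8)*(-3) = -43*(-10 - 8)*(-3) = -43*(-18)*(-3) = 774*(-3) = -2322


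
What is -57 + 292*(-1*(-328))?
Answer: 95719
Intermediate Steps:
-57 + 292*(-1*(-328)) = -57 + 292*328 = -57 + 95776 = 95719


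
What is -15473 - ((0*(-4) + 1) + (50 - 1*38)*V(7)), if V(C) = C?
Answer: -15558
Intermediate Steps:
-15473 - ((0*(-4) + 1) + (50 - 1*38)*V(7)) = -15473 - ((0*(-4) + 1) + (50 - 1*38)*7) = -15473 - ((0 + 1) + (50 - 38)*7) = -15473 - (1 + 12*7) = -15473 - (1 + 84) = -15473 - 1*85 = -15473 - 85 = -15558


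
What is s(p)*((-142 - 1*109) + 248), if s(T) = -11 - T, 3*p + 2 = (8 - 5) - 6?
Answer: 28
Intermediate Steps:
p = -5/3 (p = -2/3 + ((8 - 5) - 6)/3 = -2/3 + (3 - 6)/3 = -2/3 + (1/3)*(-3) = -2/3 - 1 = -5/3 ≈ -1.6667)
s(p)*((-142 - 1*109) + 248) = (-11 - 1*(-5/3))*((-142 - 1*109) + 248) = (-11 + 5/3)*((-142 - 109) + 248) = -28*(-251 + 248)/3 = -28/3*(-3) = 28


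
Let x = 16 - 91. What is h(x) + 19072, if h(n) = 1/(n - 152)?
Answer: 4329343/227 ≈ 19072.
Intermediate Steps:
x = -75
h(n) = 1/(-152 + n)
h(x) + 19072 = 1/(-152 - 75) + 19072 = 1/(-227) + 19072 = -1/227 + 19072 = 4329343/227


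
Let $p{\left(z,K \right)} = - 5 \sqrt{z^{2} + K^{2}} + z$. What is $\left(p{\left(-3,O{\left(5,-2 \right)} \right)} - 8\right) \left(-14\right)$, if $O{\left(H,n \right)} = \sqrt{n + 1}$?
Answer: $154 + 140 \sqrt{2} \approx 351.99$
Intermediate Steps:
$O{\left(H,n \right)} = \sqrt{1 + n}$
$p{\left(z,K \right)} = z - 5 \sqrt{K^{2} + z^{2}}$ ($p{\left(z,K \right)} = - 5 \sqrt{K^{2} + z^{2}} + z = z - 5 \sqrt{K^{2} + z^{2}}$)
$\left(p{\left(-3,O{\left(5,-2 \right)} \right)} - 8\right) \left(-14\right) = \left(\left(-3 - 5 \sqrt{\left(\sqrt{1 - 2}\right)^{2} + \left(-3\right)^{2}}\right) - 8\right) \left(-14\right) = \left(\left(-3 - 5 \sqrt{\left(\sqrt{-1}\right)^{2} + 9}\right) - 8\right) \left(-14\right) = \left(\left(-3 - 5 \sqrt{i^{2} + 9}\right) - 8\right) \left(-14\right) = \left(\left(-3 - 5 \sqrt{-1 + 9}\right) - 8\right) \left(-14\right) = \left(\left(-3 - 5 \sqrt{8}\right) - 8\right) \left(-14\right) = \left(\left(-3 - 5 \cdot 2 \sqrt{2}\right) - 8\right) \left(-14\right) = \left(\left(-3 - 10 \sqrt{2}\right) - 8\right) \left(-14\right) = \left(-11 - 10 \sqrt{2}\right) \left(-14\right) = 154 + 140 \sqrt{2}$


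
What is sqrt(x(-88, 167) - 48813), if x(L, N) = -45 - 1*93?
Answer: 21*I*sqrt(111) ≈ 221.25*I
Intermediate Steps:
x(L, N) = -138 (x(L, N) = -45 - 93 = -138)
sqrt(x(-88, 167) - 48813) = sqrt(-138 - 48813) = sqrt(-48951) = 21*I*sqrt(111)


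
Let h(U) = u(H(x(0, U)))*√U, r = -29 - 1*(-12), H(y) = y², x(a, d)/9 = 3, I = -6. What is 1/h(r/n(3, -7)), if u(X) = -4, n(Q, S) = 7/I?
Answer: -√714/408 ≈ -0.065492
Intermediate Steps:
x(a, d) = 27 (x(a, d) = 9*3 = 27)
n(Q, S) = -7/6 (n(Q, S) = 7/(-6) = 7*(-⅙) = -7/6)
r = -17 (r = -29 + 12 = -17)
h(U) = -4*√U
1/h(r/n(3, -7)) = 1/(-4*√17*√(-1/(-7/6))) = 1/(-4*√714/7) = -√714/408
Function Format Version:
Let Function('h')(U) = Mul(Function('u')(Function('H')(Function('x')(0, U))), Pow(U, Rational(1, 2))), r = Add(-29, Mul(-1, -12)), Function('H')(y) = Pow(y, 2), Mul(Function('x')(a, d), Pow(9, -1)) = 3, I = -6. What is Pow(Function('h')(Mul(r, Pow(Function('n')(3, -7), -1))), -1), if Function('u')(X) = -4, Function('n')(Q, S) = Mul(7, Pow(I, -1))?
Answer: Mul(Rational(-1, 408), Pow(714, Rational(1, 2))) ≈ -0.065492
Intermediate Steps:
Function('x')(a, d) = 27 (Function('x')(a, d) = Mul(9, 3) = 27)
Function('n')(Q, S) = Rational(-7, 6) (Function('n')(Q, S) = Mul(7, Pow(-6, -1)) = Mul(7, Rational(-1, 6)) = Rational(-7, 6))
r = -17 (r = Add(-29, 12) = -17)
Function('h')(U) = Mul(-4, Pow(U, Rational(1, 2)))
Pow(Function('h')(Mul(r, Pow(Function('n')(3, -7), -1))), -1) = Pow(Mul(-4, Pow(Mul(-17, Pow(Rational(-7, 6), -1)), Rational(1, 2))), -1) = Pow(Mul(-4, Pow(Mul(-17, Rational(-6, 7)), Rational(1, 2))), -1) = Pow(Mul(-4, Pow(Rational(102, 7), Rational(1, 2))), -1) = Pow(Mul(-4, Mul(Rational(1, 7), Pow(714, Rational(1, 2)))), -1) = Pow(Mul(Rational(-4, 7), Pow(714, Rational(1, 2))), -1) = Mul(Rational(-1, 408), Pow(714, Rational(1, 2)))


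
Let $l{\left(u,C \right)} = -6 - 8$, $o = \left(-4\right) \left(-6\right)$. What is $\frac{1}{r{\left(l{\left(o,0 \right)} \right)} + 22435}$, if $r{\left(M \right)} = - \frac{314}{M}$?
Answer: $\frac{7}{157202} \approx 4.4529 \cdot 10^{-5}$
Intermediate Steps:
$o = 24$
$l{\left(u,C \right)} = -14$ ($l{\left(u,C \right)} = -6 - 8 = -14$)
$\frac{1}{r{\left(l{\left(o,0 \right)} \right)} + 22435} = \frac{1}{- \frac{314}{-14} + 22435} = \frac{1}{\left(-314\right) \left(- \frac{1}{14}\right) + 22435} = \frac{1}{\frac{157}{7} + 22435} = \frac{1}{\frac{157202}{7}} = \frac{7}{157202}$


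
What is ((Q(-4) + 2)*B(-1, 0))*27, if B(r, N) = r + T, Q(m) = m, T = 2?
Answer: -54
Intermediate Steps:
B(r, N) = 2 + r (B(r, N) = r + 2 = 2 + r)
((Q(-4) + 2)*B(-1, 0))*27 = ((-4 + 2)*(2 - 1))*27 = -2*1*27 = -2*27 = -54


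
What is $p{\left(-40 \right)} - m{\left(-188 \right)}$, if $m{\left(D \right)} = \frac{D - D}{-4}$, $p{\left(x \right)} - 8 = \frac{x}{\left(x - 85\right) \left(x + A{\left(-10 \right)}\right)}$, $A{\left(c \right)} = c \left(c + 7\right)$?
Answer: $\frac{996}{125} \approx 7.968$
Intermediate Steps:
$A{\left(c \right)} = c \left(7 + c\right)$
$p{\left(x \right)} = 8 + \frac{x}{\left(-85 + x\right) \left(30 + x\right)}$ ($p{\left(x \right)} = 8 + \frac{x}{\left(x - 85\right) \left(x - 10 \left(7 - 10\right)\right)} = 8 + \frac{x}{\left(-85 + x\right) \left(x - -30\right)} = 8 + \frac{x}{\left(-85 + x\right) \left(x + 30\right)} = 8 + \frac{x}{\left(-85 + x\right) \left(30 + x\right)}$)
$m{\left(D \right)} = 0$ ($m{\left(D \right)} = 0 \left(- \frac{1}{4}\right) = 0$)
$p{\left(-40 \right)} - m{\left(-188 \right)} = \frac{-20400 - -17560 + 8 \left(-40\right)^{2}}{-2550 + \left(-40\right)^{2} - -2200} - 0 = \frac{-20400 + 17560 + 8 \cdot 1600}{-2550 + 1600 + 2200} + 0 = \frac{-20400 + 17560 + 12800}{1250} + 0 = \frac{1}{1250} \cdot 9960 + 0 = \frac{996}{125} + 0 = \frac{996}{125}$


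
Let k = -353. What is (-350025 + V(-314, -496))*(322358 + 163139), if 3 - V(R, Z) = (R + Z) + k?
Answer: -169369997923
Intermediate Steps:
V(R, Z) = 356 - R - Z (V(R, Z) = 3 - ((R + Z) - 353) = 3 - (-353 + R + Z) = 3 + (353 - R - Z) = 356 - R - Z)
(-350025 + V(-314, -496))*(322358 + 163139) = (-350025 + (356 - 1*(-314) - 1*(-496)))*(322358 + 163139) = (-350025 + (356 + 314 + 496))*485497 = (-350025 + 1166)*485497 = -348859*485497 = -169369997923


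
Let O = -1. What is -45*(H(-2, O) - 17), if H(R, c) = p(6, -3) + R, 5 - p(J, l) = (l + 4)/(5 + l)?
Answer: 1305/2 ≈ 652.50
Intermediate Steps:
p(J, l) = 5 - (4 + l)/(5 + l) (p(J, l) = 5 - (l + 4)/(5 + l) = 5 - (4 + l)/(5 + l))
H(R, c) = 9/2 + R (H(R, c) = (21 + 4*(-3))/(5 - 3) + R = (21 - 12)/2 + R = (1/2)*9 + R = 9/2 + R)
-45*(H(-2, O) - 17) = -45*((9/2 - 2) - 17) = -45*(5/2 - 17) = -45*(-29/2) = 1305/2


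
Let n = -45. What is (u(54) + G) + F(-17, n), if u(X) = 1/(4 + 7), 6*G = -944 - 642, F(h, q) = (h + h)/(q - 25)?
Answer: -304639/1155 ≈ -263.76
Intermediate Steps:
F(h, q) = 2*h/(-25 + q) (F(h, q) = (2*h)/(-25 + q) = 2*h/(-25 + q))
G = -793/3 (G = (-944 - 642)/6 = (⅙)*(-1586) = -793/3 ≈ -264.33)
u(X) = 1/11
(u(54) + G) + F(-17, n) = (1/11 - 793/3) + 2*(-17)/(-25 - 45) = -8720/33 + 2*(-17)/(-70) = -8720/33 + 2*(-17)*(-1/70) = -8720/33 + 17/35 = -304639/1155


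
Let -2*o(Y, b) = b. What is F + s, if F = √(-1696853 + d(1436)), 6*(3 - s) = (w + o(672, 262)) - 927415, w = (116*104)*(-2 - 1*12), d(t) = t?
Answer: 548230/3 + I*√1695417 ≈ 1.8274e+5 + 1302.1*I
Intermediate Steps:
o(Y, b) = -b/2
w = -168896 (w = 12064*(-2 - 12) = 12064*(-14) = -168896)
s = 548230/3 (s = 3 - ((-168896 - ½*262) - 927415)/6 = 3 - ((-168896 - 131) - 927415)/6 = 3 - (-169027 - 927415)/6 = 3 - ⅙*(-1096442) = 3 + 548221/3 = 548230/3 ≈ 1.8274e+5)
F = I*√1695417 (F = √(-1696853 + 1436) = √(-1695417) = I*√1695417 ≈ 1302.1*I)
F + s = I*√1695417 + 548230/3 = 548230/3 + I*√1695417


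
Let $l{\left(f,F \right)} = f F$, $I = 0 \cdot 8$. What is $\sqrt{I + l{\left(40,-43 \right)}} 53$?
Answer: $106 i \sqrt{430} \approx 2198.1 i$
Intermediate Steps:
$I = 0$
$l{\left(f,F \right)} = F f$
$\sqrt{I + l{\left(40,-43 \right)}} 53 = \sqrt{0 - 1720} \cdot 53 = \sqrt{-1720} \cdot 53 = 2 i \sqrt{430} \cdot 53 = 106 i \sqrt{430}$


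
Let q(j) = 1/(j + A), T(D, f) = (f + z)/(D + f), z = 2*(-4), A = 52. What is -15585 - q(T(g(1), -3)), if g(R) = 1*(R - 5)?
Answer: -5844382/375 ≈ -15585.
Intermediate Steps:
z = -8
g(R) = -5 + R (g(R) = 1*(-5 + R) = -5 + R)
T(D, f) = (-8 + f)/(D + f) (T(D, f) = (f - 8)/(D + f) = (-8 + f)/(D + f))
q(j) = 1/(52 + j) (q(j) = 1/(j + 52) = 1/(52 + j))
-15585 - q(T(g(1), -3)) = -15585 - 1/(52 + (-8 - 3)/((-5 + 1) - 3)) = -15585 - 1/(52 - 11/(-4 - 3)) = -15585 - 1/(52 - 11/(-7)) = -15585 - 1/(52 - ⅐*(-11)) = -15585 - 1/(52 + 11/7) = -15585 - 1/375/7 = -15585 - 1*7/375 = -15585 - 7/375 = -5844382/375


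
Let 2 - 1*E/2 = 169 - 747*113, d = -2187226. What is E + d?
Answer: -2018738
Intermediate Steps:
E = 168488 (E = 4 - 2*(169 - 747*113) = 4 - 2*(169 - 84411) = 4 - 2*(-84242) = 4 + 168484 = 168488)
E + d = 168488 - 2187226 = -2018738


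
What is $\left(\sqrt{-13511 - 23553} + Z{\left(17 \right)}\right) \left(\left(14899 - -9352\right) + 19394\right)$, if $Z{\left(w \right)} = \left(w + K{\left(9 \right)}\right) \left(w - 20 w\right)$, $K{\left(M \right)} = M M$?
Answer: $-1381538830 + 87290 i \sqrt{9266} \approx -1.3815 \cdot 10^{9} + 8.4025 \cdot 10^{6} i$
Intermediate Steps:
$K{\left(M \right)} = M^{2}$
$Z{\left(w \right)} = - 19 w \left(81 + w\right)$ ($Z{\left(w \right)} = \left(w + 9^{2}\right) \left(w - 20 w\right) = \left(w + 81\right) \left(- 19 w\right) = \left(81 + w\right) \left(- 19 w\right) = - 19 w \left(81 + w\right)$)
$\left(\sqrt{-13511 - 23553} + Z{\left(17 \right)}\right) \left(\left(14899 - -9352\right) + 19394\right) = \left(\sqrt{-13511 - 23553} - 323 \left(81 + 17\right)\right) \left(\left(14899 - -9352\right) + 19394\right) = \left(\sqrt{-37064} - 323 \cdot 98\right) \left(\left(14899 + 9352\right) + 19394\right) = \left(2 i \sqrt{9266} - 31654\right) \left(24251 + 19394\right) = \left(-31654 + 2 i \sqrt{9266}\right) 43645 = -1381538830 + 87290 i \sqrt{9266}$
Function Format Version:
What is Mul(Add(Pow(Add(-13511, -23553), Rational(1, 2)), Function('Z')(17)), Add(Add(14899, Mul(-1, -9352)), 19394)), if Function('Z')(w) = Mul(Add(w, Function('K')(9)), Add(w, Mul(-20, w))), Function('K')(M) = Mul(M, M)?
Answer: Add(-1381538830, Mul(87290, I, Pow(9266, Rational(1, 2)))) ≈ Add(-1.3815e+9, Mul(8.4025e+6, I))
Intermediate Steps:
Function('K')(M) = Pow(M, 2)
Function('Z')(w) = Mul(-19, w, Add(81, w)) (Function('Z')(w) = Mul(Add(w, Pow(9, 2)), Add(w, Mul(-20, w))) = Mul(Add(w, 81), Mul(-19, w)) = Mul(Add(81, w), Mul(-19, w)) = Mul(-19, w, Add(81, w)))
Mul(Add(Pow(Add(-13511, -23553), Rational(1, 2)), Function('Z')(17)), Add(Add(14899, Mul(-1, -9352)), 19394)) = Mul(Add(Pow(Add(-13511, -23553), Rational(1, 2)), Mul(-19, 17, Add(81, 17))), Add(Add(14899, Mul(-1, -9352)), 19394)) = Mul(Add(Pow(-37064, Rational(1, 2)), Mul(-19, 17, 98)), Add(Add(14899, 9352), 19394)) = Mul(Add(Mul(2, I, Pow(9266, Rational(1, 2))), -31654), Add(24251, 19394)) = Mul(Add(-31654, Mul(2, I, Pow(9266, Rational(1, 2)))), 43645) = Add(-1381538830, Mul(87290, I, Pow(9266, Rational(1, 2))))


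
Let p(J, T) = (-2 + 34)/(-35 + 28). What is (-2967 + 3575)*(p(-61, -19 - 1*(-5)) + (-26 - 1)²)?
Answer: 3083168/7 ≈ 4.4045e+5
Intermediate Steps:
p(J, T) = -32/7 (p(J, T) = 32/(-7) = 32*(-⅐) = -32/7)
(-2967 + 3575)*(p(-61, -19 - 1*(-5)) + (-26 - 1)²) = (-2967 + 3575)*(-32/7 + (-26 - 1)²) = 608*(-32/7 + (-27)²) = 608*(-32/7 + 729) = 608*(5071/7) = 3083168/7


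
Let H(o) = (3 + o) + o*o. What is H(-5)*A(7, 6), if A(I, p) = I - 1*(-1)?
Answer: 184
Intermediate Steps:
H(o) = 3 + o + o**2 (H(o) = (3 + o) + o**2 = 3 + o + o**2)
A(I, p) = 1 + I (A(I, p) = I + 1 = 1 + I)
H(-5)*A(7, 6) = (3 - 5 + (-5)**2)*(1 + 7) = (3 - 5 + 25)*8 = 23*8 = 184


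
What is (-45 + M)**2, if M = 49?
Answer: 16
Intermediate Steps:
(-45 + M)**2 = (-45 + 49)**2 = 4**2 = 16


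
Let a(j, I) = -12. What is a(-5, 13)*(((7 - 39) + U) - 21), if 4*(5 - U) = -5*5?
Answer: 501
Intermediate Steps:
U = 45/4 (U = 5 - (-5)*5/4 = 5 - ¼*(-25) = 5 + 25/4 = 45/4 ≈ 11.250)
a(-5, 13)*(((7 - 39) + U) - 21) = -12*(((7 - 39) + 45/4) - 21) = -12*((-32 + 45/4) - 21) = -12*(-83/4 - 21) = -12*(-167/4) = 501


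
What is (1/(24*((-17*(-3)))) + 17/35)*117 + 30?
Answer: 413759/4760 ≈ 86.924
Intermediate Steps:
(1/(24*((-17*(-3)))) + 17/35)*117 + 30 = ((1/24)/51 + 17*(1/35))*117 + 30 = ((1/24)*(1/51) + 17/35)*117 + 30 = (1/1224 + 17/35)*117 + 30 = (20843/42840)*117 + 30 = 270959/4760 + 30 = 413759/4760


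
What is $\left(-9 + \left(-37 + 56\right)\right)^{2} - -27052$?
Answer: $27152$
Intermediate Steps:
$\left(-9 + \left(-37 + 56\right)\right)^{2} - -27052 = \left(-9 + 19\right)^{2} + 27052 = 10^{2} + 27052 = 100 + 27052 = 27152$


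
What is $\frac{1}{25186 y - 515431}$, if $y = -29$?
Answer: $- \frac{1}{1245825} \approx -8.0268 \cdot 10^{-7}$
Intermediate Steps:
$\frac{1}{25186 y - 515431} = \frac{1}{25186 \left(-29\right) - 515431} = \frac{1}{-730394 - 515431} = \frac{1}{-1245825} = - \frac{1}{1245825}$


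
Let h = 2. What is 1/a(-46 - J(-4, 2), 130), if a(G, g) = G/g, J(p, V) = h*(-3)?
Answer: -13/4 ≈ -3.2500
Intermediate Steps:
J(p, V) = -6 (J(p, V) = 2*(-3) = -6)
1/a(-46 - J(-4, 2), 130) = 1/((-46 - 1*(-6))/130) = 1/((-46 + 6)*(1/130)) = 1/(-40*1/130) = 1/(-4/13) = -13/4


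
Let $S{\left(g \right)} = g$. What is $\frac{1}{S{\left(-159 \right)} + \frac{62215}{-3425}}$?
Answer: $- \frac{685}{121358} \approx -0.0056445$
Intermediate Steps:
$\frac{1}{S{\left(-159 \right)} + \frac{62215}{-3425}} = \frac{1}{-159 + \frac{62215}{-3425}} = \frac{1}{-159 + 62215 \left(- \frac{1}{3425}\right)} = \frac{1}{-159 - \frac{12443}{685}} = \frac{1}{- \frac{121358}{685}} = - \frac{685}{121358}$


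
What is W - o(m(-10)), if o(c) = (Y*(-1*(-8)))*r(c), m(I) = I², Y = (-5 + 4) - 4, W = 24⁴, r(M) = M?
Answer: 335776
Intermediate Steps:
W = 331776
Y = -5 (Y = -1 - 4 = -5)
o(c) = -40*c (o(c) = (-(-5)*(-8))*c = (-5*8)*c = -40*c)
W - o(m(-10)) = 331776 - (-40)*(-10)² = 331776 - (-40)*100 = 331776 - 1*(-4000) = 331776 + 4000 = 335776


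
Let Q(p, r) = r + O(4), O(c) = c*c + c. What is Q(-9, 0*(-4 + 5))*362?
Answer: 7240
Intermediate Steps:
O(c) = c + c² (O(c) = c² + c = c + c²)
Q(p, r) = 20 + r (Q(p, r) = r + 4*(1 + 4) = r + 4*5 = r + 20 = 20 + r)
Q(-9, 0*(-4 + 5))*362 = (20 + 0*(-4 + 5))*362 = (20 + 0*1)*362 = (20 + 0)*362 = 20*362 = 7240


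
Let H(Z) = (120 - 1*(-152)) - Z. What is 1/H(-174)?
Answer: 1/446 ≈ 0.0022422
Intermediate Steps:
H(Z) = 272 - Z (H(Z) = (120 + 152) - Z = 272 - Z)
1/H(-174) = 1/(272 - 1*(-174)) = 1/(272 + 174) = 1/446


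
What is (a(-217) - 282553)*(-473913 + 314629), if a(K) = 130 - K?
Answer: 44950900504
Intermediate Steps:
(a(-217) - 282553)*(-473913 + 314629) = ((130 - 1*(-217)) - 282553)*(-473913 + 314629) = ((130 + 217) - 282553)*(-159284) = (347 - 282553)*(-159284) = -282206*(-159284) = 44950900504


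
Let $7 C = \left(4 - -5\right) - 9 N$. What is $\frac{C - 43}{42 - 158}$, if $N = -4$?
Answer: $\frac{64}{203} \approx 0.31527$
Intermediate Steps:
$C = \frac{45}{7}$ ($C = \frac{\left(4 - -5\right) - -36}{7} = \frac{\left(4 + 5\right) + 36}{7} = \frac{9 + 36}{7} = \frac{1}{7} \cdot 45 = \frac{45}{7} \approx 6.4286$)
$\frac{C - 43}{42 - 158} = \frac{\frac{45}{7} - 43}{42 - 158} = - \frac{256}{7 \left(-116\right)} = \left(- \frac{256}{7}\right) \left(- \frac{1}{116}\right) = \frac{64}{203}$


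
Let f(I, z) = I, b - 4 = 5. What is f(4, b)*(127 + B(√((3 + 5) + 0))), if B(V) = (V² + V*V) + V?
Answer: 572 + 8*√2 ≈ 583.31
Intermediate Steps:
b = 9 (b = 4 + 5 = 9)
B(V) = V + 2*V² (B(V) = (V² + V²) + V = 2*V² + V = V + 2*V²)
f(4, b)*(127 + B(√((3 + 5) + 0))) = 4*(127 + √((3 + 5) + 0)*(1 + 2*√((3 + 5) + 0))) = 4*(127 + √(8 + 0)*(1 + 2*√(8 + 0))) = 4*(127 + √8*(1 + 2*√8)) = 4*(127 + (2*√2)*(1 + 2*(2*√2))) = 4*(127 + (2*√2)*(1 + 4*√2)) = 4*(127 + 2*√2*(1 + 4*√2)) = 508 + 8*√2*(1 + 4*√2)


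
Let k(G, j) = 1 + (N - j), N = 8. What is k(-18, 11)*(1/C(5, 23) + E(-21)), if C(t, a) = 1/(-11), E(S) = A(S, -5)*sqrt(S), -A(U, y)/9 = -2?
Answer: 22 - 36*I*sqrt(21) ≈ 22.0 - 164.97*I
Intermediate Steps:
A(U, y) = 18 (A(U, y) = -9*(-2) = 18)
E(S) = 18*sqrt(S)
k(G, j) = 9 - j (k(G, j) = 1 + (8 - j) = 9 - j)
C(t, a) = -1/11
k(-18, 11)*(1/C(5, 23) + E(-21)) = (9 - 1*11)*(1/(-1/11) + 18*sqrt(-21)) = (9 - 11)*(-11 + 18*(I*sqrt(21))) = -2*(-11 + 18*I*sqrt(21)) = 22 - 36*I*sqrt(21)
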